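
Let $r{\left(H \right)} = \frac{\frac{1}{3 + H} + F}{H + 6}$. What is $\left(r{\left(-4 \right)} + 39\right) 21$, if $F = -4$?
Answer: $\frac{1533}{2} \approx 766.5$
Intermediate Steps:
$r{\left(H \right)} = \frac{-4 + \frac{1}{3 + H}}{6 + H}$ ($r{\left(H \right)} = \frac{\frac{1}{3 + H} - 4}{H + 6} = \frac{-4 + \frac{1}{3 + H}}{6 + H}$)
$\left(r{\left(-4 \right)} + 39\right) 21 = \left(\frac{-11 - -16}{18 + \left(-4\right)^{2} + 9 \left(-4\right)} + 39\right) 21 = \left(\frac{-11 + 16}{18 + 16 - 36} + 39\right) 21 = \left(\frac{1}{-2} \cdot 5 + 39\right) 21 = \left(\left(- \frac{1}{2}\right) 5 + 39\right) 21 = \left(- \frac{5}{2} + 39\right) 21 = \frac{73}{2} \cdot 21 = \frac{1533}{2}$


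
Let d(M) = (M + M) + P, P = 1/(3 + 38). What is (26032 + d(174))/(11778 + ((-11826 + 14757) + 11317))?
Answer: 1081581/1067066 ≈ 1.0136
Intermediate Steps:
P = 1/41 ≈ 0.024390
d(M) = 1/41 + 2*M (d(M) = (M + M) + 1/41 = 2*M + 1/41 = 1/41 + 2*M)
(26032 + d(174))/(11778 + ((-11826 + 14757) + 11317)) = (26032 + (1/41 + 2*174))/(11778 + ((-11826 + 14757) + 11317)) = (26032 + (1/41 + 348))/(11778 + (2931 + 11317)) = (26032 + 14269/41)/(11778 + 14248) = (1081581/41)/26026 = (1081581/41)*(1/26026) = 1081581/1067066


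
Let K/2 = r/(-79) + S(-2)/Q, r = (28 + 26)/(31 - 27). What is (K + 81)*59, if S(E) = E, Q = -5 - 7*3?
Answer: 4896646/1027 ≈ 4767.9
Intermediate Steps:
r = 27/2 (r = 54/4 = 54*(¼) = 27/2 ≈ 13.500)
Q = -26 (Q = -5 - 1*21 = -5 - 21 = -26)
K = -193/1027 (K = 2*((27/2)/(-79) - 2/(-26)) = 2*((27/2)*(-1/79) - 2*(-1/26)) = 2*(-27/158 + 1/13) = 2*(-193/2054) = -193/1027 ≈ -0.18793)
(K + 81)*59 = (-193/1027 + 81)*59 = (82994/1027)*59 = 4896646/1027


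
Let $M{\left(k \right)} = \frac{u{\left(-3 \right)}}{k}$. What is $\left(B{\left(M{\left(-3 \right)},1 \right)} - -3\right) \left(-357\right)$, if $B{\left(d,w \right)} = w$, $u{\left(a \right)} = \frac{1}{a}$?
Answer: $-1428$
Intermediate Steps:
$M{\left(k \right)} = - \frac{1}{3 k}$ ($M{\left(k \right)} = \frac{1}{\left(-3\right) k} = - \frac{1}{3 k}$)
$\left(B{\left(M{\left(-3 \right)},1 \right)} - -3\right) \left(-357\right) = \left(1 - -3\right) \left(-357\right) = \left(1 + 3\right) \left(-357\right) = 4 \left(-357\right) = -1428$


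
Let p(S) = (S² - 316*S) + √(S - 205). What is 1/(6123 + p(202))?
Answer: -5635/95259676 - I*√3/285779028 ≈ -5.9154e-5 - 6.0608e-9*I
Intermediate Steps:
p(S) = S² + √(-205 + S) - 316*S (p(S) = (S² - 316*S) + √(-205 + S) = S² + √(-205 + S) - 316*S)
1/(6123 + p(202)) = 1/(6123 + (202² + √(-205 + 202) - 316*202)) = 1/(6123 + (40804 + √(-3) - 63832)) = 1/(6123 + (40804 + I*√3 - 63832)) = 1/(6123 + (-23028 + I*√3)) = 1/(-16905 + I*√3)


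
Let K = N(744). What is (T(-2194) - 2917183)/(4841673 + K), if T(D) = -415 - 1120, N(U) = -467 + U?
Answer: -1459359/2420975 ≈ -0.60280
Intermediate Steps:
T(D) = -1535
K = 277 (K = -467 + 744 = 277)
(T(-2194) - 2917183)/(4841673 + K) = (-1535 - 2917183)/(4841673 + 277) = -2918718/4841950 = -2918718*1/4841950 = -1459359/2420975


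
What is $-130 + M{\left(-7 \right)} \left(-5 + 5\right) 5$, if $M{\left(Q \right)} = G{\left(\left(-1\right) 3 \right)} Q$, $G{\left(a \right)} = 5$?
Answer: $-130$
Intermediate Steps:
$M{\left(Q \right)} = 5 Q$
$-130 + M{\left(-7 \right)} \left(-5 + 5\right) 5 = -130 + 5 \left(-7\right) \left(-5 + 5\right) 5 = -130 - 35 \cdot 0 \cdot 5 = -130 - 0 = -130 + 0 = -130$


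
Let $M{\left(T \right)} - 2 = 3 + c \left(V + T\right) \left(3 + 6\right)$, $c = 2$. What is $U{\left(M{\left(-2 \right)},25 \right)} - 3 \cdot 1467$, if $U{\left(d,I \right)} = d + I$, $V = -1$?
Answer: $-4425$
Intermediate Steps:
$M{\left(T \right)} = -13 + 18 T$ ($M{\left(T \right)} = 2 + \left(3 + 2 \left(-1 + T\right) \left(3 + 6\right)\right) = 2 + \left(3 + 2 \left(-1 + T\right) 9\right) = 2 + \left(3 + 2 \left(-9 + 9 T\right)\right) = 2 + \left(3 + \left(-18 + 18 T\right)\right) = 2 + \left(-15 + 18 T\right) = -13 + 18 T$)
$U{\left(d,I \right)} = I + d$
$U{\left(M{\left(-2 \right)},25 \right)} - 3 \cdot 1467 = \left(25 + \left(-13 + 18 \left(-2\right)\right)\right) - 3 \cdot 1467 = \left(25 - 49\right) - 4401 = -24 - 4401 = -4425$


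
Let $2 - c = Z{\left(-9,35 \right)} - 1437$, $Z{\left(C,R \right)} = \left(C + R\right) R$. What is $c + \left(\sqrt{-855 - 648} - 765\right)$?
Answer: $-236 + 3 i \sqrt{167} \approx -236.0 + 38.769 i$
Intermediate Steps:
$Z{\left(C,R \right)} = R \left(C + R\right)$
$c = 529$ ($c = 2 - \left(35 \left(-9 + 35\right) - 1437\right) = 2 - \left(35 \cdot 26 - 1437\right) = 2 - \left(910 - 1437\right) = 2 - -527 = 2 + 527 = 529$)
$c + \left(\sqrt{-855 - 648} - 765\right) = 529 + \left(\sqrt{-855 - 648} - 765\right) = 529 - \left(765 - \sqrt{-1503}\right) = 529 - \left(765 - 3 i \sqrt{167}\right) = -236 + 3 i \sqrt{167}$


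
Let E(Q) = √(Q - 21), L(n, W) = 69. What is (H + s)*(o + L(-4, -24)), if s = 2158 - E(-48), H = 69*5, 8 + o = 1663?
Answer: 4315172 - 1724*I*√69 ≈ 4.3152e+6 - 14321.0*I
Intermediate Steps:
E(Q) = √(-21 + Q)
o = 1655 (o = -8 + 1663 = 1655)
H = 345
s = 2158 - I*√69 (s = 2158 - √(-21 - 48) = 2158 - √(-69) = 2158 - I*√69 ≈ 2158.0 - 8.3066*I)
(H + s)*(o + L(-4, -24)) = (345 + (2158 - I*√69))*(1655 + 69) = (2503 - I*√69)*1724 = 4315172 - 1724*I*√69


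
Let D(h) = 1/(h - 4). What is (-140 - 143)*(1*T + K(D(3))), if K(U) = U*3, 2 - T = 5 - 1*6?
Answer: 0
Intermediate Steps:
T = 3 (T = 2 - (5 - 1*6) = 2 - (5 - 6) = 2 - 1*(-1) = 2 + 1 = 3)
D(h) = 1/(-4 + h)
K(U) = 3*U
(-140 - 143)*(1*T + K(D(3))) = (-140 - 143)*(1*3 + 3/(-4 + 3)) = -283*(3 + 3/(-1)) = -283*(3 + 3*(-1)) = -283*(3 - 3) = -283*0 = 0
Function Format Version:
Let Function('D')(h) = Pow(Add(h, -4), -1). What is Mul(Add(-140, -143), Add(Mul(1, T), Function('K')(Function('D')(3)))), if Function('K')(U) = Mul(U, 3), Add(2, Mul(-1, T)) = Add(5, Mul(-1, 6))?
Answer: 0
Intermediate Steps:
T = 3 (T = Add(2, Mul(-1, Add(5, Mul(-1, 6)))) = Add(2, Mul(-1, Add(5, -6))) = Add(2, Mul(-1, -1)) = Add(2, 1) = 3)
Function('D')(h) = Pow(Add(-4, h), -1)
Function('K')(U) = Mul(3, U)
Mul(Add(-140, -143), Add(Mul(1, T), Function('K')(Function('D')(3)))) = Mul(Add(-140, -143), Add(Mul(1, 3), Mul(3, Pow(Add(-4, 3), -1)))) = Mul(-283, Add(3, Mul(3, Pow(-1, -1)))) = Mul(-283, Add(3, Mul(3, -1))) = Mul(-283, Add(3, -3)) = Mul(-283, 0) = 0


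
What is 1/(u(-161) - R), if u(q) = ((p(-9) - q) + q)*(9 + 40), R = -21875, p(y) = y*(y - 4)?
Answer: 1/27608 ≈ 3.6221e-5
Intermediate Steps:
p(y) = y*(-4 + y)
u(q) = 5733 (u(q) = ((-9*(-4 - 9) - q) + q)*(9 + 40) = ((-9*(-13) - q) + q)*49 = ((117 - q) + q)*49 = 117*49 = 5733)
1/(u(-161) - R) = 1/(5733 - 1*(-21875)) = 1/(5733 + 21875) = 1/27608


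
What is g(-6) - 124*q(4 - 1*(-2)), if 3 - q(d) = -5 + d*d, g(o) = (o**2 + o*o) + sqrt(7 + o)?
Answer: 3545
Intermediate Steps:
g(o) = sqrt(7 + o) + 2*o**2 (g(o) = (o**2 + o**2) + sqrt(7 + o) = 2*o**2 + sqrt(7 + o) = sqrt(7 + o) + 2*o**2)
q(d) = 8 - d**2 (q(d) = 3 - (-5 + d*d) = 3 - (-5 + d**2) = 3 + (5 - d**2) = 8 - d**2)
g(-6) - 124*q(4 - 1*(-2)) = (sqrt(7 - 6) + 2*(-6)**2) - 124*(8 - (4 - 1*(-2))**2) = (sqrt(1) + 2*36) - 124*(8 - (4 + 2)**2) = (1 + 72) - 124*(8 - 1*6**2) = 73 - 124*(8 - 1*36) = 73 - 124*(8 - 36) = 73 - 124*(-28) = 73 + 3472 = 3545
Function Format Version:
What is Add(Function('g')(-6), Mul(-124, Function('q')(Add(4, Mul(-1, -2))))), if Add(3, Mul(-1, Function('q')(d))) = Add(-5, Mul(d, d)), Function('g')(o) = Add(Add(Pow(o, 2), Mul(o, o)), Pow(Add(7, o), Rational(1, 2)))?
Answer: 3545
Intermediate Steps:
Function('g')(o) = Add(Pow(Add(7, o), Rational(1, 2)), Mul(2, Pow(o, 2))) (Function('g')(o) = Add(Add(Pow(o, 2), Pow(o, 2)), Pow(Add(7, o), Rational(1, 2))) = Add(Mul(2, Pow(o, 2)), Pow(Add(7, o), Rational(1, 2))) = Add(Pow(Add(7, o), Rational(1, 2)), Mul(2, Pow(o, 2))))
Function('q')(d) = Add(8, Mul(-1, Pow(d, 2))) (Function('q')(d) = Add(3, Mul(-1, Add(-5, Mul(d, d)))) = Add(3, Mul(-1, Add(-5, Pow(d, 2)))) = Add(3, Add(5, Mul(-1, Pow(d, 2)))) = Add(8, Mul(-1, Pow(d, 2))))
Add(Function('g')(-6), Mul(-124, Function('q')(Add(4, Mul(-1, -2))))) = Add(Add(Pow(Add(7, -6), Rational(1, 2)), Mul(2, Pow(-6, 2))), Mul(-124, Add(8, Mul(-1, Pow(Add(4, Mul(-1, -2)), 2))))) = Add(Add(Pow(1, Rational(1, 2)), Mul(2, 36)), Mul(-124, Add(8, Mul(-1, Pow(Add(4, 2), 2))))) = Add(Add(1, 72), Mul(-124, Add(8, Mul(-1, Pow(6, 2))))) = Add(73, Mul(-124, Add(8, Mul(-1, 36)))) = Add(73, Mul(-124, Add(8, -36))) = Add(73, Mul(-124, -28)) = Add(73, 3472) = 3545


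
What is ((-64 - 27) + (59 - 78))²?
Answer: 12100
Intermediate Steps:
((-64 - 27) + (59 - 78))² = (-91 - 19)² = (-110)² = 12100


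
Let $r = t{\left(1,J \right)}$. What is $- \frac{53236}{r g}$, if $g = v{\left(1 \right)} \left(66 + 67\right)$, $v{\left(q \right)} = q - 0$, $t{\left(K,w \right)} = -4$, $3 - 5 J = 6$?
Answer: $\frac{13309}{133} \approx 100.07$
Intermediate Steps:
$J = - \frac{3}{5}$ ($J = \frac{3}{5} - \frac{6}{5} = - \frac{3}{5} \approx -0.6$)
$v{\left(q \right)} = q$ ($v{\left(q \right)} = q + 0 = q$)
$r = -4$
$g = 133$ ($g = 1 \left(66 + 67\right) = 1 \cdot 133 = 133$)
$- \frac{53236}{r g} = - \frac{53236}{\left(-4\right) 133} = - \frac{53236}{-532} = \left(-53236\right) \left(- \frac{1}{532}\right) = \frac{13309}{133}$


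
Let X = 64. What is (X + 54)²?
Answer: 13924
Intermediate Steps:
(X + 54)² = (64 + 54)² = 118² = 13924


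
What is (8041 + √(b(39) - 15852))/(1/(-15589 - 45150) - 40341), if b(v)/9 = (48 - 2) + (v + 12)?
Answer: -44400209/222752000 - 60739*I*√14979/2450272000 ≈ -0.19933 - 0.0030339*I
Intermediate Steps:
b(v) = 522 + 9*v (b(v) = 9*((48 - 2) + (v + 12)) = 9*(46 + (12 + v)) = 9*(58 + v) = 522 + 9*v)
(8041 + √(b(39) - 15852))/(1/(-15589 - 45150) - 40341) = (8041 + √((522 + 9*39) - 15852))/(1/(-15589 - 45150) - 40341) = (8041 + √((522 + 351) - 15852))/(1/(-60739) - 40341) = (8041 + √(873 - 15852))/(-1/60739 - 40341) = (8041 + √(-14979))/(-2450272000/60739) = (8041 + I*√14979)*(-60739/2450272000) = -44400209/222752000 - 60739*I*√14979/2450272000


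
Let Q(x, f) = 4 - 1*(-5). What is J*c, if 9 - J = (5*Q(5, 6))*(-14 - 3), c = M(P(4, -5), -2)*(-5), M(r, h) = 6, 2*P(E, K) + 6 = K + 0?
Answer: -23220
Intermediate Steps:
P(E, K) = -3 + K/2 (P(E, K) = -3 + (K + 0)/2 = -3 + K/2)
Q(x, f) = 9 (Q(x, f) = 4 + 5 = 9)
c = -30 (c = 6*(-5) = -30)
J = 774 (J = 9 - 5*9*(-14 - 3) = 9 - 45*(-17) = 9 - 1*(-765) = 9 + 765 = 774)
J*c = 774*(-30) = -23220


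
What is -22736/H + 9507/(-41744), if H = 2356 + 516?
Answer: -122049461/14986096 ≈ -8.1442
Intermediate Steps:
H = 2872
-22736/H + 9507/(-41744) = -22736/2872 + 9507/(-41744) = -22736*1/2872 + 9507*(-1/41744) = -2842/359 - 9507/41744 = -122049461/14986096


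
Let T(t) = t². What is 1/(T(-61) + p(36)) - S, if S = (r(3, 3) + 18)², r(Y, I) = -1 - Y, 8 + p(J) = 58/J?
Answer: -13105130/66863 ≈ -196.00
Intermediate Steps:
p(J) = -8 + 58/J
S = 196 (S = ((-1 - 1*3) + 18)² = ((-1 - 3) + 18)² = (-4 + 18)² = 14² = 196)
1/(T(-61) + p(36)) - S = 1/((-61)² + (-8 + 58/36)) - 1*196 = 1/(3721 + (-8 + 58*(1/36))) - 196 = 1/(3721 + (-8 + 29/18)) - 196 = 1/(3721 - 115/18) - 196 = 1/(66863/18) - 196 = 18/66863 - 196 = -13105130/66863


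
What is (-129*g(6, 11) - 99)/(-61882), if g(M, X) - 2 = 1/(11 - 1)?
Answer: 3699/618820 ≈ 0.0059775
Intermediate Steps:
g(M, X) = 21/10 (g(M, X) = 2 + 1/(11 - 1) = 2 + 1/10 = 21/10)
(-129*g(6, 11) - 99)/(-61882) = (-129*21/10 - 99)/(-61882) = (-2709/10 - 99)*(-1/61882) = -3699/10*(-1/61882) = 3699/618820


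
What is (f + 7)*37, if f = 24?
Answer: 1147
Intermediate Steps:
(f + 7)*37 = (24 + 7)*37 = 31*37 = 1147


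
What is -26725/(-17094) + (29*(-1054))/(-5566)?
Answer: 30511207/4324782 ≈ 7.0550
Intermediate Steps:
-26725/(-17094) + (29*(-1054))/(-5566) = -26725*(-1/17094) - 30566*(-1/5566) = 26725/17094 + 15283/2783 = 30511207/4324782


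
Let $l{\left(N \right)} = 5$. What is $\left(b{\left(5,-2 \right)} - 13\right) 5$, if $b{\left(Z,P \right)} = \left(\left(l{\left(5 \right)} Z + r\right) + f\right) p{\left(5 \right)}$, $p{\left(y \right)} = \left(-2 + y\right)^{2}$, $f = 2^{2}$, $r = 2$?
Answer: $1330$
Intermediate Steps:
$f = 4$
$b{\left(Z,P \right)} = 54 + 45 Z$ ($b{\left(Z,P \right)} = \left(\left(5 Z + 2\right) + 4\right) \left(-2 + 5\right)^{2} = \left(\left(2 + 5 Z\right) + 4\right) 3^{2} = \left(6 + 5 Z\right) 9 = 54 + 45 Z$)
$\left(b{\left(5,-2 \right)} - 13\right) 5 = \left(\left(54 + 45 \cdot 5\right) - 13\right) 5 = \left(\left(54 + 225\right) - 13\right) 5 = \left(279 - 13\right) 5 = 266 \cdot 5 = 1330$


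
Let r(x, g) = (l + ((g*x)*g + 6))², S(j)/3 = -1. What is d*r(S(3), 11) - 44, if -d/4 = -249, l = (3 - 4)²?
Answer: 126229012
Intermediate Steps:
l = 1 (l = (-1)² = 1)
d = 996 (d = -4*(-249) = 996)
S(j) = -3 (S(j) = 3*(-1) = -3)
r(x, g) = (7 + x*g²)² (r(x, g) = (1 + ((g*x)*g + 6))² = (1 + (x*g² + 6))² = (1 + (6 + x*g²))² = (7 + x*g²)²)
d*r(S(3), 11) - 44 = 996*(7 - 3*11²)² - 44 = 996*(7 - 3*121)² - 44 = 996*(7 - 363)² - 44 = 996*(-356)² - 44 = 996*126736 - 44 = 126229056 - 44 = 126229012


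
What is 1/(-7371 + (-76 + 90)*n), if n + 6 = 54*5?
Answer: -1/3675 ≈ -0.00027211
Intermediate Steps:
n = 264 (n = -6 + 54*5 = -6 + 270 = 264)
1/(-7371 + (-76 + 90)*n) = 1/(-7371 + (-76 + 90)*264) = 1/(-7371 + 14*264) = 1/(-7371 + 3696) = 1/(-3675) = -1/3675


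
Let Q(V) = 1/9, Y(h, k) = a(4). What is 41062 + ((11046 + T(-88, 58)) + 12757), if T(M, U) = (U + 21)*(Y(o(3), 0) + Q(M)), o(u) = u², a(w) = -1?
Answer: 583153/9 ≈ 64795.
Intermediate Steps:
Y(h, k) = -1
Q(V) = ⅑
T(M, U) = -56/3 - 8*U/9 (T(M, U) = (U + 21)*(-1 + ⅑) = (21 + U)*(-8/9) = -56/3 - 8*U/9)
41062 + ((11046 + T(-88, 58)) + 12757) = 41062 + ((11046 + (-56/3 - 8/9*58)) + 12757) = 41062 + ((11046 + (-56/3 - 464/9)) + 12757) = 41062 + ((11046 - 632/9) + 12757) = 41062 + (98782/9 + 12757) = 41062 + 213595/9 = 583153/9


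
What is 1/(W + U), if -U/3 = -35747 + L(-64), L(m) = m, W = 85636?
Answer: 1/193069 ≈ 5.1795e-6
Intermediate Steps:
U = 107433 (U = -3*(-35747 - 64) = -3*(-35811) = 107433)
1/(W + U) = 1/(85636 + 107433) = 1/193069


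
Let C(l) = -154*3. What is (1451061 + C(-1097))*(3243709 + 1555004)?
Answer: 6961008279087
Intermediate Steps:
C(l) = -462
(1451061 + C(-1097))*(3243709 + 1555004) = (1451061 - 462)*(3243709 + 1555004) = 1450599*4798713 = 6961008279087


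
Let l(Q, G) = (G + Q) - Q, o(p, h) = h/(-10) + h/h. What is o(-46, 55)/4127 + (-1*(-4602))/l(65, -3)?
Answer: -12661645/8254 ≈ -1534.0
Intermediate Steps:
o(p, h) = 1 - h/10 (o(p, h) = h*(-⅒) + 1 = -h/10 + 1 = 1 - h/10)
l(Q, G) = G
o(-46, 55)/4127 + (-1*(-4602))/l(65, -3) = (1 - ⅒*55)/4127 - 1*(-4602)/(-3) = (1 - 11/2)*(1/4127) + 4602*(-⅓) = -9/2*1/4127 - 1534 = -9/8254 - 1534 = -12661645/8254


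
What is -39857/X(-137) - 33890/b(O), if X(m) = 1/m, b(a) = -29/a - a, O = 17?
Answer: 868493096/159 ≈ 5.4622e+6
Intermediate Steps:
b(a) = -a - 29/a
-39857/X(-137) - 33890/b(O) = -39857/(1/(-137)) - 33890/(-1*17 - 29/17) = -39857/(-1/137) - 33890/(-17 - 29*1/17) = -39857*(-137) - 33890/(-17 - 29/17) = 5460409 - 33890/(-318/17) = 5460409 - 33890*(-17/318) = 5460409 + 288065/159 = 868493096/159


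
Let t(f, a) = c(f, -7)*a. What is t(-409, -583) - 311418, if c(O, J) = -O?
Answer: -549865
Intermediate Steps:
t(f, a) = -a*f (t(f, a) = (-f)*a = -a*f)
t(-409, -583) - 311418 = -1*(-583)*(-409) - 311418 = -238447 - 311418 = -549865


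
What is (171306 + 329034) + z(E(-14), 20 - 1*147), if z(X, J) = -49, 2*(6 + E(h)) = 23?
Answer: 500291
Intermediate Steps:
E(h) = 11/2 (E(h) = -6 + (½)*23 = -6 + 23/2 = 11/2)
(171306 + 329034) + z(E(-14), 20 - 1*147) = (171306 + 329034) - 49 = 500340 - 49 = 500291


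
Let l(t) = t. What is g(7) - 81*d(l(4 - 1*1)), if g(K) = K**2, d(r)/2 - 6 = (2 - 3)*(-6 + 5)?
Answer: -1085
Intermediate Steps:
d(r) = 14 (d(r) = 12 + 2*((2 - 3)*(-6 + 5)) = 12 + 2*(-1*(-1)) = 12 + 2*1 = 12 + 2 = 14)
g(7) - 81*d(l(4 - 1*1)) = 7**2 - 81*14 = 49 - 1134 = -1085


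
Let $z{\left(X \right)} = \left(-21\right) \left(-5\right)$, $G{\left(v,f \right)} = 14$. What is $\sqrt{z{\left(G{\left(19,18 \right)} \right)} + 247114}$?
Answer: $\sqrt{247219} \approx 497.21$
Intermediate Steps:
$z{\left(X \right)} = 105$
$\sqrt{z{\left(G{\left(19,18 \right)} \right)} + 247114} = \sqrt{105 + 247114} = \sqrt{247219}$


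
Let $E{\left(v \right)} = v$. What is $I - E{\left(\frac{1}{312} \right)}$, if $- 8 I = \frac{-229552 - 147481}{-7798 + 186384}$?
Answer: $\frac{14525701}{55718832} \approx 0.2607$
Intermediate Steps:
$I = \frac{377033}{1428688}$ ($I = - \frac{\left(-229552 - 147481\right) \frac{1}{-7798 + 186384}}{8} = - \frac{\left(-377033\right) \frac{1}{178586}}{8} = \left(- \frac{1}{8}\right) \left(- \frac{377033}{178586}\right) = \frac{377033}{1428688} \approx 0.2639$)
$I - E{\left(\frac{1}{312} \right)} = \frac{377033}{1428688} - \frac{1}{312} = \frac{14525701}{55718832}$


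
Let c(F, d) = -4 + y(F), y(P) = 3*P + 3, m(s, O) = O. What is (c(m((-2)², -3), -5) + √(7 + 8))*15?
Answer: -150 + 15*√15 ≈ -91.905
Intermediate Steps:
y(P) = 3 + 3*P
c(F, d) = -1 + 3*F (c(F, d) = -4 + (3 + 3*F) = -1 + 3*F)
(c(m((-2)², -3), -5) + √(7 + 8))*15 = ((-1 + 3*(-3)) + √(7 + 8))*15 = ((-1 - 9) + √15)*15 = (-10 + √15)*15 = -150 + 15*√15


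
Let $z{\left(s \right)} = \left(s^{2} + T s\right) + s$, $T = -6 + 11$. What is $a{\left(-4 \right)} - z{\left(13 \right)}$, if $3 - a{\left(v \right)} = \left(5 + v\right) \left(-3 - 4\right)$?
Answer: $-237$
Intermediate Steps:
$T = 5$
$a{\left(v \right)} = 38 + 7 v$ ($a{\left(v \right)} = 3 - \left(5 + v\right) \left(-3 - 4\right) = 3 - \left(5 + v\right) \left(-7\right) = 3 - \left(-35 - 7 v\right) = 3 + \left(35 + 7 v\right) = 38 + 7 v$)
$z{\left(s \right)} = s^{2} + 6 s$ ($z{\left(s \right)} = \left(s^{2} + 5 s\right) + s = s^{2} + 6 s$)
$a{\left(-4 \right)} - z{\left(13 \right)} = \left(38 + 7 \left(-4\right)\right) - 13 \left(6 + 13\right) = \left(38 - 28\right) - 13 \cdot 19 = 10 - 247 = -237$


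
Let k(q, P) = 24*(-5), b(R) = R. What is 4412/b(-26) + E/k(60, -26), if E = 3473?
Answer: -309869/1560 ≈ -198.63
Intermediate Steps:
k(q, P) = -120
4412/b(-26) + E/k(60, -26) = 4412/(-26) + 3473/(-120) = 4412*(-1/26) + 3473*(-1/120) = -2206/13 - 3473/120 = -309869/1560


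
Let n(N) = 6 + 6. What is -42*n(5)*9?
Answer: -4536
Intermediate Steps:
n(N) = 12
-42*n(5)*9 = -42*12*9 = -504*9 = -4536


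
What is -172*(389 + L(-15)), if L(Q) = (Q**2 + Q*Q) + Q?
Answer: -141728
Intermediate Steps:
L(Q) = Q + 2*Q**2 (L(Q) = (Q**2 + Q**2) + Q = 2*Q**2 + Q = Q + 2*Q**2)
-172*(389 + L(-15)) = -172*(389 - 15*(1 + 2*(-15))) = -172*(389 - 15*(1 - 30)) = -172*(389 - 15*(-29)) = -172*(389 + 435) = -172*824 = -141728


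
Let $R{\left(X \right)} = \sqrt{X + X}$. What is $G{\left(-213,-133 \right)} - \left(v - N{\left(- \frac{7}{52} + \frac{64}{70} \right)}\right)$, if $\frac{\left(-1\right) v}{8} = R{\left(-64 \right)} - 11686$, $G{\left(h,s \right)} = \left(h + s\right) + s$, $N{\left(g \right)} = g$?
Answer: $- \frac{171018521}{1820} + 64 i \sqrt{2} \approx -93966.0 + 90.51 i$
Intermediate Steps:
$R{\left(X \right)} = \sqrt{2} \sqrt{X}$ ($R{\left(X \right)} = \sqrt{2 X} = \sqrt{2} \sqrt{X}$)
$G{\left(h,s \right)} = h + 2 s$
$v = 93488 - 64 i \sqrt{2}$ ($v = - 8 \left(\sqrt{2} \sqrt{-64} - 11686\right) = - 8 \left(\sqrt{2} \cdot 8 i - 11686\right) = - 8 \left(8 i \sqrt{2} - 11686\right) = - 8 \left(-11686 + 8 i \sqrt{2}\right) = 93488 - 64 i \sqrt{2} \approx 93488.0 - 90.51 i$)
$G{\left(-213,-133 \right)} - \left(v - N{\left(- \frac{7}{52} + \frac{64}{70} \right)}\right) = \left(-213 + 2 \left(-133\right)\right) + \left(\left(- \frac{7}{52} + \frac{64}{70}\right) - \left(93488 - 64 i \sqrt{2}\right)\right) = \left(-213 - 266\right) + \left(\left(\left(-7\right) \frac{1}{52} + 64 \cdot \frac{1}{70}\right) - \left(93488 - 64 i \sqrt{2}\right)\right) = -479 + \left(\left(- \frac{7}{52} + \frac{32}{35}\right) - \left(93488 - 64 i \sqrt{2}\right)\right) = -479 - \left(\frac{170146741}{1820} - 64 i \sqrt{2}\right) = - \frac{171018521}{1820} + 64 i \sqrt{2}$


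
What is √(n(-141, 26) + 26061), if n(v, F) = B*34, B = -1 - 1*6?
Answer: 7*√527 ≈ 160.70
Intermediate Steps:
B = -7 (B = -1 - 6 = -7)
n(v, F) = -238 (n(v, F) = -7*34 = -238)
√(n(-141, 26) + 26061) = √(-238 + 26061) = √25823 = 7*√527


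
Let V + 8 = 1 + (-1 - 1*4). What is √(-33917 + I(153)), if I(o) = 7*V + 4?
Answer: I*√33997 ≈ 184.38*I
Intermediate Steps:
V = -12 (V = -8 + (1 + (-1 - 1*4)) = -8 + (1 + (-1 - 4)) = -8 + (1 - 5) = -8 - 4 = -12)
I(o) = -80 (I(o) = 7*(-12) + 4 = -84 + 4 = -80)
√(-33917 + I(153)) = √(-33917 - 80) = √(-33997) = I*√33997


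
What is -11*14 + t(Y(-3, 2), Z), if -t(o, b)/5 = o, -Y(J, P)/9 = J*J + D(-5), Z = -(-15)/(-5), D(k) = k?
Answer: 26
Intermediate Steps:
Z = -3 (Z = -(-15)*(-1)/5 = -5*⅗ = -3)
Y(J, P) = 45 - 9*J² (Y(J, P) = -9*(J*J - 5) = -9*(J² - 5) = -9*(-5 + J²) = 45 - 9*J²)
t(o, b) = -5*o
-11*14 + t(Y(-3, 2), Z) = -11*14 - 5*(45 - 9*(-3)²) = -154 - 5*(45 - 9*9) = -154 - 5*(45 - 81) = -154 - 5*(-36) = -154 + 180 = 26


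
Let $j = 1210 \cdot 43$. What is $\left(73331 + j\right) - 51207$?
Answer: $74154$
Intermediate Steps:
$j = 52030$
$\left(73331 + j\right) - 51207 = \left(73331 + 52030\right) - 51207 = 125361 - 51207 = 74154$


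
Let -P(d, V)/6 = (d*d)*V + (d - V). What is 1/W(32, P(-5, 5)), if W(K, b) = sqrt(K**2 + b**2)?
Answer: sqrt(119281)/238562 ≈ 0.0014477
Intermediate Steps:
P(d, V) = -6*d + 6*V - 6*V*d**2 (P(d, V) = -6*((d*d)*V + (d - V)) = -6*(d**2*V + (d - V)) = -6*(V*d**2 + (d - V)) = -6*(d - V + V*d**2) = -6*d + 6*V - 6*V*d**2)
1/W(32, P(-5, 5)) = 1/(sqrt(32**2 + (-6*(-5) + 6*5 - 6*5*(-5)**2)**2)) = 1/(sqrt(1024 + (30 + 30 - 6*5*25)**2)) = 1/(sqrt(1024 + (30 + 30 - 750)**2)) = 1/(sqrt(1024 + (-690)**2)) = 1/(sqrt(1024 + 476100)) = 1/(sqrt(477124)) = 1/(2*sqrt(119281)) = sqrt(119281)/238562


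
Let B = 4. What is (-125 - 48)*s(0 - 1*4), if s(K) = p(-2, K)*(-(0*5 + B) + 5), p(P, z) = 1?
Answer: -173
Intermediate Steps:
s(K) = 1 (s(K) = 1*(-(0*5 + 4) + 5) = 1*(-(0 + 4) + 5) = 1*(-1*4 + 5) = 1*(-4 + 5) = 1*1 = 1)
(-125 - 48)*s(0 - 1*4) = (-125 - 48)*1 = -173*1 = -173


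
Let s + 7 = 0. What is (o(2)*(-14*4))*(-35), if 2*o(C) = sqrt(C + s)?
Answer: 980*I*sqrt(5) ≈ 2191.3*I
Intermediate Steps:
s = -7 (s = -7 + 0 = -7)
o(C) = sqrt(-7 + C)/2 (o(C) = sqrt(C - 7)/2 = sqrt(-7 + C)/2)
(o(2)*(-14*4))*(-35) = ((sqrt(-7 + 2)/2)*(-14*4))*(-35) = ((sqrt(-5)/2)*(-56))*(-35) = (((I*sqrt(5))/2)*(-56))*(-35) = ((I*sqrt(5)/2)*(-56))*(-35) = -28*I*sqrt(5)*(-35) = 980*I*sqrt(5)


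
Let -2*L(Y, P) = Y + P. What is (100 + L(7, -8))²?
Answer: 40401/4 ≈ 10100.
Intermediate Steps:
L(Y, P) = -P/2 - Y/2 (L(Y, P) = -(Y + P)/2 = -(P + Y)/2 = -P/2 - Y/2)
(100 + L(7, -8))² = (100 + (-½*(-8) - ½*7))² = (100 + (4 - 7/2))² = (100 + ½)² = (201/2)² = 40401/4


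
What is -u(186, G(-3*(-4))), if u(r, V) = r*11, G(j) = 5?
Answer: -2046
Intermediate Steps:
u(r, V) = 11*r
-u(186, G(-3*(-4))) = -11*186 = -1*2046 = -2046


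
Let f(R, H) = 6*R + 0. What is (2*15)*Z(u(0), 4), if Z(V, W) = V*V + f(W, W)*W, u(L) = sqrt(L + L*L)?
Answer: 2880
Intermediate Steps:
f(R, H) = 6*R
u(L) = sqrt(L + L**2)
Z(V, W) = V**2 + 6*W**2 (Z(V, W) = V*V + (6*W)*W = V**2 + 6*W**2)
(2*15)*Z(u(0), 4) = (2*15)*((sqrt(0*(1 + 0)))**2 + 6*4**2) = 30*((sqrt(0*1))**2 + 6*16) = 30*((sqrt(0))**2 + 96) = 30*(0**2 + 96) = 30*(0 + 96) = 30*96 = 2880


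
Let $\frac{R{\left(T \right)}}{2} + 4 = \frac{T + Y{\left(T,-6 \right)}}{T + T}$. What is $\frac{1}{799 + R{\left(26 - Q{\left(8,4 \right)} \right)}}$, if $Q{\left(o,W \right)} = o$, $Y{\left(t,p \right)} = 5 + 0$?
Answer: $\frac{18}{14261} \approx 0.0012622$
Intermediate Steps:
$Y{\left(t,p \right)} = 5$
$R{\left(T \right)} = -8 + \frac{5 + T}{T}$ ($R{\left(T \right)} = -8 + 2 \frac{T + 5}{T + T} = -8 + 2 \frac{5 + T}{2 T} = -8 + \frac{5 + T}{T}$)
$\frac{1}{799 + R{\left(26 - Q{\left(8,4 \right)} \right)}} = \frac{1}{799 - \left(7 - \frac{5}{26 - 8}\right)} = \frac{1}{799 - \left(7 - \frac{5}{18}\right)} = \frac{1}{799 + \left(-7 + 5 \cdot \frac{1}{18}\right)} = \frac{1}{799 + \left(-7 + \frac{5}{18}\right)} = \frac{1}{799 - \frac{121}{18}} = \frac{1}{\frac{14261}{18}} = \frac{18}{14261}$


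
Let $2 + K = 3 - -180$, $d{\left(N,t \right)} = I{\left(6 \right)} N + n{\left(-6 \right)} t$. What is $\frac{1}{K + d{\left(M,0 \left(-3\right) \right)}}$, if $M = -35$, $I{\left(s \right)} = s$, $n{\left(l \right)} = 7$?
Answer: $- \frac{1}{29} \approx -0.034483$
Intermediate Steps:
$d{\left(N,t \right)} = 6 N + 7 t$
$K = 181$ ($K = -2 + \left(3 - -180\right) = -2 + \left(3 + 180\right) = -2 + 183 = 181$)
$\frac{1}{K + d{\left(M,0 \left(-3\right) \right)}} = \frac{1}{181 + \left(6 \left(-35\right) + 7 \cdot 0 \left(-3\right)\right)} = \frac{1}{181 + \left(-210 + 7 \cdot 0\right)} = \frac{1}{181 + \left(-210 + 0\right)} = \frac{1}{181 - 210} = \frac{1}{-29} = - \frac{1}{29}$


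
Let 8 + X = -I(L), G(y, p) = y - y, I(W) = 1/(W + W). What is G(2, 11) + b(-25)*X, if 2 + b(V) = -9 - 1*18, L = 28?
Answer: 13021/56 ≈ 232.52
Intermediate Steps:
I(W) = 1/(2*W)
G(y, p) = 0
X = -449/56 (X = -8 - 1/(2*28) = -8 - 1*1/56 = -8 - 1/56 = -449/56 ≈ -8.0179)
b(V) = -29 (b(V) = -2 + (-9 - 1*18) = -2 + (-9 - 18) = -2 - 27 = -29)
G(2, 11) + b(-25)*X = 0 - 29*(-449/56) = 0 + 13021/56 = 13021/56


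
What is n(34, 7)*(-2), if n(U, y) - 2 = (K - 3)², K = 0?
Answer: -22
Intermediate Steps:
n(U, y) = 11 (n(U, y) = 2 + (0 - 3)² = 2 + (-3)² = 2 + 9 = 11)
n(34, 7)*(-2) = 11*(-2) = -22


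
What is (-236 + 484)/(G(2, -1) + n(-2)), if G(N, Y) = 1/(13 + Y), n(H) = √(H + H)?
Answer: 2976/577 - 71424*I/577 ≈ 5.1577 - 123.79*I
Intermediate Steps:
n(H) = √2*√H (n(H) = √(2*H) = √2*√H)
(-236 + 484)/(G(2, -1) + n(-2)) = (-236 + 484)/(1/(13 - 1) + √2*√(-2)) = 248/(1/12 + √2*(I*√2)) = 248/(1/12 + 2*I) = 248*(144*(1/12 - 2*I)/577) = 35712*(1/12 - 2*I)/577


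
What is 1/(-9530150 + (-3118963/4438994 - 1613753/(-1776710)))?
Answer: -1971701257435/18790608333057382062 ≈ -1.0493e-7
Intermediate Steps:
1/(-9530150 + (-3118963/4438994 - 1613753/(-1776710))) = 1/(-9530150 + (-3118963*1/4438994 - 1613753*(-1/1776710))) = 1/(-9530150 + (-3118963/4438994 + 1613753/1776710)) = 1/(-9530150 + 405486783188/1971701257435) = 1/(-18790608333057382062/1971701257435) = -1971701257435/18790608333057382062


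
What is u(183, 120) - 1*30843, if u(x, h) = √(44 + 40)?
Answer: -30843 + 2*√21 ≈ -30834.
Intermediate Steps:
u(x, h) = 2*√21 (u(x, h) = √84 = 2*√21)
u(183, 120) - 1*30843 = 2*√21 - 1*30843 = 2*√21 - 30843 = -30843 + 2*√21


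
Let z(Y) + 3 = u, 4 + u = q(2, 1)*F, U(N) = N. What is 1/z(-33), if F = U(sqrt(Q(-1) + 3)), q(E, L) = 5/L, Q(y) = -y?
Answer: 1/3 ≈ 0.33333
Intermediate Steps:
F = 2 (F = sqrt(-1*(-1) + 3) = sqrt(1 + 3) = sqrt(4) = 2)
u = 6 (u = -4 + (5/1)*2 = -4 + (5*1)*2 = -4 + 5*2 = -4 + 10 = 6)
z(Y) = 3 (z(Y) = -3 + 6 = 3)
1/z(-33) = 1/3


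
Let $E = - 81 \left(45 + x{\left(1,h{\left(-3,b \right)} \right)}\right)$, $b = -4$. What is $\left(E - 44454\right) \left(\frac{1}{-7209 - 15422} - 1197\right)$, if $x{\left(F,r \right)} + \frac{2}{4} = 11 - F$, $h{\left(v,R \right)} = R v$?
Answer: $\frac{1323813847998}{22631} \approx 5.8496 \cdot 10^{7}$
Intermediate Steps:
$x{\left(F,r \right)} = \frac{21}{2} - F$ ($x{\left(F,r \right)} = - \frac{1}{2} - \left(-11 + F\right) = \frac{21}{2} - F$)
$E = - \frac{8829}{2}$ ($E = - 81 \left(45 + \left(\frac{21}{2} - 1\right)\right) = - 81 \left(45 + \frac{19}{2}\right) = \left(-81\right) \frac{109}{2} = - \frac{8829}{2} \approx -4414.5$)
$\left(E - 44454\right) \left(\frac{1}{-7209 - 15422} - 1197\right) = \left(- \frac{8829}{2} - 44454\right) \left(\frac{1}{-7209 - 15422} - 1197\right) = - \frac{97737 \left(\frac{1}{-22631} - 1197\right)}{2} = - \frac{97737 \left(- \frac{1}{22631} - 1197\right)}{2} = \left(- \frac{97737}{2}\right) \left(- \frac{27089308}{22631}\right) = \frac{1323813847998}{22631}$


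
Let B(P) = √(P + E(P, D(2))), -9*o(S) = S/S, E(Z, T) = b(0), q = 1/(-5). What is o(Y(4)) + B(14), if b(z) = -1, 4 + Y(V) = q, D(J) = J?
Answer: -⅑ + √13 ≈ 3.4944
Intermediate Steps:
q = -⅕ ≈ -0.20000
Y(V) = -21/5 (Y(V) = -4 - ⅕ = -21/5)
E(Z, T) = -1
o(S) = -⅑ (o(S) = -S/(9*S) = -⅑*1 = -⅑)
B(P) = √(-1 + P) (B(P) = √(P - 1) = √(-1 + P))
o(Y(4)) + B(14) = -⅑ + √(-1 + 14) = -⅑ + √13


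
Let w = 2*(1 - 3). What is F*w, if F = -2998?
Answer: 11992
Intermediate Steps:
w = -4 (w = 2*(-2) = -4)
F*w = -2998*(-4) = 11992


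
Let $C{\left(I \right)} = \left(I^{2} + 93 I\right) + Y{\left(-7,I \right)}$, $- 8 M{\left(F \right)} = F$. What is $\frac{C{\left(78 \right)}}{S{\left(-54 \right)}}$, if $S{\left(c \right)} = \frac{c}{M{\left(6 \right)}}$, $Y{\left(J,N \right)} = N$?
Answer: $\frac{559}{3} \approx 186.33$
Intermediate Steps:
$M{\left(F \right)} = - \frac{F}{8}$
$S{\left(c \right)} = - \frac{4 c}{3}$ ($S{\left(c \right)} = \frac{c}{\left(- \frac{1}{8}\right) 6} = \frac{c}{- \frac{3}{4}} = c \left(- \frac{4}{3}\right) = - \frac{4 c}{3}$)
$C{\left(I \right)} = I^{2} + 94 I$ ($C{\left(I \right)} = \left(I^{2} + 93 I\right) + I = I^{2} + 94 I$)
$\frac{C{\left(78 \right)}}{S{\left(-54 \right)}} = \frac{78 \left(94 + 78\right)}{\left(- \frac{4}{3}\right) \left(-54\right)} = \frac{78 \cdot 172}{72} = 13416 \cdot \frac{1}{72} = \frac{559}{3}$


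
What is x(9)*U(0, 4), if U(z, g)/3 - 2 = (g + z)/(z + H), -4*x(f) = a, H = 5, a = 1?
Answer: -21/10 ≈ -2.1000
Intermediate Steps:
x(f) = -¼ (x(f) = -¼*1 = -¼)
U(z, g) = 6 + 3*(g + z)/(5 + z) (U(z, g) = 6 + 3*((g + z)/(z + 5)) = 6 + 3*((g + z)/(5 + z)) = 6 + 3*(g + z)/(5 + z))
x(9)*U(0, 4) = -3*(10 + 4 + 3*0)/(4*(5 + 0)) = -3*(10 + 4 + 0)/(4*5) = -3*14/(4*5) = -¼*42/5 = -21/10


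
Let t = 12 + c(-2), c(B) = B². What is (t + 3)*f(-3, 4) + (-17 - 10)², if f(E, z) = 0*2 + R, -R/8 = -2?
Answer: 1033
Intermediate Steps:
R = 16 (R = -8*(-2) = 16)
f(E, z) = 16 (f(E, z) = 0*2 + 16 = 0 + 16 = 16)
t = 16 (t = 12 + (-2)² = 12 + 4 = 16)
(t + 3)*f(-3, 4) + (-17 - 10)² = (16 + 3)*16 + (-17 - 10)² = 19*16 + (-27)² = 304 + 729 = 1033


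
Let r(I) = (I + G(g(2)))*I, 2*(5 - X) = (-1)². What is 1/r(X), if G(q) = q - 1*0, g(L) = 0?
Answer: 4/81 ≈ 0.049383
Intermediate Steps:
X = 9/2 (X = 5 - ½*(-1)² = 5 - ½*1 = 5 - ½ = 9/2 ≈ 4.5000)
G(q) = q (G(q) = q + 0 = q)
r(I) = I² (r(I) = (I + 0)*I = I*I = I²)
1/r(X) = 1/((9/2)²) = 1/(81/4) = 4/81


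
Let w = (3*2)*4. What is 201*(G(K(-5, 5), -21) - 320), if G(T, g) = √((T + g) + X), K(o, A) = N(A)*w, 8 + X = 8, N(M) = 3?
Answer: -64320 + 201*√51 ≈ -62885.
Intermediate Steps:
w = 24 (w = 6*4 = 24)
X = 0 (X = -8 + 8 = 0)
K(o, A) = 72 (K(o, A) = 3*24 = 72)
G(T, g) = √(T + g) (G(T, g) = √((T + g) + 0) = √(T + g))
201*(G(K(-5, 5), -21) - 320) = 201*(√(72 - 21) - 320) = 201*(√51 - 320) = 201*(-320 + √51) = -64320 + 201*√51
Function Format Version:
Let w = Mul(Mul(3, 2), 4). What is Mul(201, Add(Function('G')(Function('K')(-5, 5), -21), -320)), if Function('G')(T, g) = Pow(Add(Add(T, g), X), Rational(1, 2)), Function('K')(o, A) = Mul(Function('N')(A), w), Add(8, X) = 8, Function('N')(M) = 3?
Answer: Add(-64320, Mul(201, Pow(51, Rational(1, 2)))) ≈ -62885.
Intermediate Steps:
w = 24 (w = Mul(6, 4) = 24)
X = 0 (X = Add(-8, 8) = 0)
Function('K')(o, A) = 72 (Function('K')(o, A) = Mul(3, 24) = 72)
Function('G')(T, g) = Pow(Add(T, g), Rational(1, 2)) (Function('G')(T, g) = Pow(Add(Add(T, g), 0), Rational(1, 2)) = Pow(Add(T, g), Rational(1, 2)))
Mul(201, Add(Function('G')(Function('K')(-5, 5), -21), -320)) = Mul(201, Add(Pow(Add(72, -21), Rational(1, 2)), -320)) = Mul(201, Add(Pow(51, Rational(1, 2)), -320)) = Mul(201, Add(-320, Pow(51, Rational(1, 2)))) = Add(-64320, Mul(201, Pow(51, Rational(1, 2))))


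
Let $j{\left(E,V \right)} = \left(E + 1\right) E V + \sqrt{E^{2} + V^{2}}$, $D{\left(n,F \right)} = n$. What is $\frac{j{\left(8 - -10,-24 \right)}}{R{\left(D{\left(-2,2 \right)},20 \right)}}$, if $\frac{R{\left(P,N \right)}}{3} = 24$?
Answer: $- \frac{1363}{12} \approx -113.58$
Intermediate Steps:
$R{\left(P,N \right)} = 72$ ($R{\left(P,N \right)} = 3 \cdot 24 = 72$)
$j{\left(E,V \right)} = \sqrt{E^{2} + V^{2}} + E V \left(1 + E\right)$ ($j{\left(E,V \right)} = \left(1 + E\right) E V + \sqrt{E^{2} + V^{2}} = E \left(1 + E\right) V + \sqrt{E^{2} + V^{2}} = E V \left(1 + E\right) + \sqrt{E^{2} + V^{2}} = \sqrt{E^{2} + V^{2}} + E V \left(1 + E\right)$)
$\frac{j{\left(8 - -10,-24 \right)}}{R{\left(D{\left(-2,2 \right)},20 \right)}} = \frac{\sqrt{\left(8 - -10\right)^{2} + \left(-24\right)^{2}} + \left(8 - -10\right) \left(-24\right) - 24 \left(8 - -10\right)^{2}}{72} = \left(\sqrt{\left(8 + 10\right)^{2} + 576} + \left(8 + 10\right) \left(-24\right) - 24 \left(8 + 10\right)^{2}\right) \frac{1}{72} = \left(\sqrt{18^{2} + 576} + 18 \left(-24\right) - 24 \cdot 18^{2}\right) \frac{1}{72} = \left(\sqrt{324 + 576} - 432 - 7776\right) \frac{1}{72} = \left(\sqrt{900} - 432 - 7776\right) \frac{1}{72} = \left(30 - 432 - 7776\right) \frac{1}{72} = \left(-8178\right) \frac{1}{72} = - \frac{1363}{12}$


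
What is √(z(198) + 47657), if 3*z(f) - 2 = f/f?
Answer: 13*√282 ≈ 218.31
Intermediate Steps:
z(f) = 1 (z(f) = ⅔ + (f/f)/3 = ⅔ + (⅓)*1 = ⅔ + ⅓ = 1)
√(z(198) + 47657) = √(1 + 47657) = √47658 = 13*√282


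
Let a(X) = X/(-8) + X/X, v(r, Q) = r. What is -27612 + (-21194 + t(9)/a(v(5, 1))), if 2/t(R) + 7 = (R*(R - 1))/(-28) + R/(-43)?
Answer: -26941213/552 ≈ -48807.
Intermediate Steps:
t(R) = 2/(-7 - R/43 - R*(-1 + R)/28) (t(R) = 2/(-7 + ((R*(R - 1))/(-28) + R/(-43))) = 2/(-7 + ((R*(-1 + R))*(-1/28) + R*(-1/43))) = 2/(-7 + (-R*(-1 + R)/28 - R/43)) = 2/(-7 + (-R/43 - R*(-1 + R)/28)) = 2/(-7 - R/43 - R*(-1 + R)/28))
a(X) = 1 - X/8 (a(X) = X*(-⅛) + 1 = -X/8 + 1 = 1 - X/8)
-27612 + (-21194 + t(9)/a(v(5, 1))) = -27612 + (-21194 + (-2408/(8428 - 15*9 + 43*9²))/(1 - ⅛*5)) = -27612 + (-21194 + (-2408/(8428 - 135 + 43*81))/(1 - 5/8)) = -27612 + (-21194 + (-2408/(8428 - 135 + 3483))/(3/8)) = -27612 + (-21194 - 2408/11776*(8/3)) = -27612 + (-21194 - 2408*1/11776*(8/3)) = -27612 + (-21194 - 301/1472*8/3) = -27612 + (-21194 - 301/552) = -27612 - 11699389/552 = -26941213/552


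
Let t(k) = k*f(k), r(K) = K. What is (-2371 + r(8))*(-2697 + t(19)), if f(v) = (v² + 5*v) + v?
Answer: -14953064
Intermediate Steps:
f(v) = v² + 6*v
t(k) = k²*(6 + k) (t(k) = k*(k*(6 + k)) = k²*(6 + k))
(-2371 + r(8))*(-2697 + t(19)) = (-2371 + 8)*(-2697 + 19²*(6 + 19)) = -2363*(-2697 + 361*25) = -2363*(-2697 + 9025) = -2363*6328 = -14953064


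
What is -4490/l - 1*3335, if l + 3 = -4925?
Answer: -8215195/2464 ≈ -3334.1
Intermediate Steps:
l = -4928 (l = -3 - 4925 = -4928)
-4490/l - 1*3335 = -4490/(-4928) - 1*3335 = -4490*(-1/4928) - 3335 = 2245/2464 - 3335 = -8215195/2464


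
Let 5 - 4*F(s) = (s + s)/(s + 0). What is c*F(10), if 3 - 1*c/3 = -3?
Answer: 27/2 ≈ 13.500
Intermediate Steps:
c = 18 (c = 9 - 3*(-3) = 9 + 9 = 18)
F(s) = ¾ (F(s) = 5/4 - (s + s)/(4*(s + 0)) = 5/4 - 2*s/(4*s) = 5/4 - ¼*2 = 5/4 - ½ = ¾)
c*F(10) = 18*(¾) = 27/2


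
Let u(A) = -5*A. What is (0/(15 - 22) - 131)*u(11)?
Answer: 7205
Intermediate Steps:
(0/(15 - 22) - 131)*u(11) = (0/(15 - 22) - 131)*(-5*11) = (0/(-7) - 131)*(-55) = (0*(-⅐) - 131)*(-55) = (0 - 131)*(-55) = -131*(-55) = 7205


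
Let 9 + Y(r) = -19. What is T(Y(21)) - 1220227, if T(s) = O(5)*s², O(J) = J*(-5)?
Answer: -1239827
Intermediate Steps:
Y(r) = -28 (Y(r) = -9 - 19 = -28)
O(J) = -5*J
T(s) = -25*s² (T(s) = (-5*5)*s² = -25*s²)
T(Y(21)) - 1220227 = -25*(-28)² - 1220227 = -25*784 - 1220227 = -19600 - 1220227 = -1239827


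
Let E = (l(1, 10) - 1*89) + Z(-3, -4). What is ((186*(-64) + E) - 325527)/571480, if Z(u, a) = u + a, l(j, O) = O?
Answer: -337517/571480 ≈ -0.59060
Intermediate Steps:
Z(u, a) = a + u
E = -86 (E = (10 - 1*89) + (-4 - 3) = (10 - 89) - 7 = -79 - 7 = -86)
((186*(-64) + E) - 325527)/571480 = ((186*(-64) - 86) - 325527)/571480 = ((-11904 - 86) - 325527)*(1/571480) = (-11990 - 325527)*(1/571480) = -337517*1/571480 = -337517/571480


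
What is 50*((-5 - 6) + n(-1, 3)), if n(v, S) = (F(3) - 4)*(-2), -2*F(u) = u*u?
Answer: 300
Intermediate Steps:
F(u) = -u**2/2 (F(u) = -u*u/2 = -u**2/2)
n(v, S) = 17 (n(v, S) = (-1/2*3**2 - 4)*(-2) = (-1/2*9 - 4)*(-2) = (-9/2 - 4)*(-2) = -17/2*(-2) = 17)
50*((-5 - 6) + n(-1, 3)) = 50*((-5 - 6) + 17) = 50*(-11 + 17) = 50*6 = 300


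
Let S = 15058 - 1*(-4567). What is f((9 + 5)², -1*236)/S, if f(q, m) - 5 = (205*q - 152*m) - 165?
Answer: 75892/19625 ≈ 3.8671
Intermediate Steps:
S = 19625 (S = 15058 + 4567 = 19625)
f(q, m) = -160 - 152*m + 205*q (f(q, m) = 5 + ((205*q - 152*m) - 165) = 5 + ((-152*m + 205*q) - 165) = 5 + (-165 - 152*m + 205*q) = -160 - 152*m + 205*q)
f((9 + 5)², -1*236)/S = (-160 - (-152)*236 + 205*(9 + 5)²)/19625 = (-160 - 152*(-236) + 205*14²)*(1/19625) = (-160 + 35872 + 205*196)*(1/19625) = (-160 + 35872 + 40180)*(1/19625) = 75892*(1/19625) = 75892/19625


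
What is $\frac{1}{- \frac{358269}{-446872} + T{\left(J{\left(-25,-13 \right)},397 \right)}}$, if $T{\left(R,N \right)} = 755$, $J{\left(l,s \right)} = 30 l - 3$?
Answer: $\frac{446872}{337746629} \approx 0.0013231$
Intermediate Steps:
$J{\left(l,s \right)} = -3 + 30 l$
$\frac{1}{- \frac{358269}{-446872} + T{\left(J{\left(-25,-13 \right)},397 \right)}} = \frac{1}{- \frac{358269}{-446872} + 755} = \frac{1}{\left(-358269\right) \left(- \frac{1}{446872}\right) + 755} = \frac{1}{\frac{358269}{446872} + 755} = \frac{1}{\frac{337746629}{446872}} = \frac{446872}{337746629}$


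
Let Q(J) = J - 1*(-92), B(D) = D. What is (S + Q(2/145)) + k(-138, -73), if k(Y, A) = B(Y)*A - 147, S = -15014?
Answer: -724273/145 ≈ -4995.0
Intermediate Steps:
k(Y, A) = -147 + A*Y (k(Y, A) = Y*A - 147 = A*Y - 147 = -147 + A*Y)
Q(J) = 92 + J (Q(J) = J + 92 = 92 + J)
(S + Q(2/145)) + k(-138, -73) = (-15014 + (92 + 2/145)) + (-147 - 73*(-138)) = (-15014 + (92 + 2*(1/145))) + (-147 + 10074) = (-15014 + (92 + 2/145)) + 9927 = (-15014 + 13342/145) + 9927 = -2163688/145 + 9927 = -724273/145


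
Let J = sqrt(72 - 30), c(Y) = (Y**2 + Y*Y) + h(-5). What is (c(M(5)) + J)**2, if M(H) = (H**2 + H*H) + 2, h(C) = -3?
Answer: (5405 + sqrt(42))**2 ≈ 2.9284e+7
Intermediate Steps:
M(H) = 2 + 2*H**2 (M(H) = (H**2 + H**2) + 2 = 2*H**2 + 2 = 2 + 2*H**2)
c(Y) = -3 + 2*Y**2 (c(Y) = (Y**2 + Y*Y) - 3 = (Y**2 + Y**2) - 3 = 2*Y**2 - 3 = -3 + 2*Y**2)
J = sqrt(42) ≈ 6.4807
(c(M(5)) + J)**2 = ((-3 + 2*(2 + 2*5**2)**2) + sqrt(42))**2 = ((-3 + 2*(2 + 2*25)**2) + sqrt(42))**2 = ((-3 + 2*(2 + 50)**2) + sqrt(42))**2 = ((-3 + 2*52**2) + sqrt(42))**2 = ((-3 + 2*2704) + sqrt(42))**2 = ((-3 + 5408) + sqrt(42))**2 = (5405 + sqrt(42))**2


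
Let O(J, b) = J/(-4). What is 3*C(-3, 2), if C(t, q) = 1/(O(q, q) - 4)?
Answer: -2/3 ≈ -0.66667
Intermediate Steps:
O(J, b) = -J/4 (O(J, b) = J*(-1/4) = -J/4)
C(t, q) = 1/(-4 - q/4) (C(t, q) = 1/(-q/4 - 4) = 1/(-4 - q/4))
3*C(-3, 2) = 3*(-4/(16 + 2)) = 3*(-4/18) = 3*(-4*1/18) = 3*(-2/9) = -2/3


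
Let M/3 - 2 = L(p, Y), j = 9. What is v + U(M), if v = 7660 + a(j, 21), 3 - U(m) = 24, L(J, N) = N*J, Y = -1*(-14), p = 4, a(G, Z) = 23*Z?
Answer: 8122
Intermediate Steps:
Y = 14
L(J, N) = J*N
M = 174 (M = 6 + 3*(4*14) = 6 + 3*56 = 6 + 168 = 174)
U(m) = -21 (U(m) = 3 - 1*24 = 3 - 24 = -21)
v = 8143 (v = 7660 + 23*21 = 7660 + 483 = 8143)
v + U(M) = 8143 - 21 = 8122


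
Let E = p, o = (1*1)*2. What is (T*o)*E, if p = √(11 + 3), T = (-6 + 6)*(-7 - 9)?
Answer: 0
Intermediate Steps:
T = 0 (T = 0*(-16) = 0)
p = √14 ≈ 3.7417
o = 2 (o = 1*2 = 2)
E = √14 ≈ 3.7417
(T*o)*E = (0*2)*√14 = 0*√14 = 0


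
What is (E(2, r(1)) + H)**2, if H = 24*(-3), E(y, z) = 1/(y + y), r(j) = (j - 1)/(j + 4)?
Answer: 82369/16 ≈ 5148.1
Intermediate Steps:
r(j) = (-1 + j)/(4 + j)
E(y, z) = 1/(2*y)
H = -72
(E(2, r(1)) + H)**2 = ((1/2)/2 - 72)**2 = ((1/2)*(1/2) - 72)**2 = (1/4 - 72)**2 = (-287/4)**2 = 82369/16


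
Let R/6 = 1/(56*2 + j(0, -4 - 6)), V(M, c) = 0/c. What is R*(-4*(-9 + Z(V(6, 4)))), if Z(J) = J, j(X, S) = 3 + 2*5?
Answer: 216/125 ≈ 1.7280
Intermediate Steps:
V(M, c) = 0
j(X, S) = 13 (j(X, S) = 3 + 10 = 13)
R = 6/125 (R = 6/(56*2 + 13) = 6/(112 + 13) = 6/125 ≈ 0.048000)
R*(-4*(-9 + Z(V(6, 4)))) = 6*(-4*(-9 + 0))/125 = 6*(-4*(-9))/125 = (6/125)*36 = 216/125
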